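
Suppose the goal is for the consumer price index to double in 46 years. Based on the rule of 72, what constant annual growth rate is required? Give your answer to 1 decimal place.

72 / 46 ≈ 1.57, so about 1.6% a year.

approximately 1.6%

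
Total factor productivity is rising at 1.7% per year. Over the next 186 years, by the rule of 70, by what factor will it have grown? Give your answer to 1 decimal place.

Doubling time ≈ 70/1.7 = 41.18 years.
186 years / 41.18 ≈ 4.52 doublings → factor 2^4.52 ≈ 22.9.

about 22.9 times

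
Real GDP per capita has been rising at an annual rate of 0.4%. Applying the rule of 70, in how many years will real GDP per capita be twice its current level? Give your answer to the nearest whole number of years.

At 0.4%, doubling takes about 70/0.4 = 175.00 years.

about 175 years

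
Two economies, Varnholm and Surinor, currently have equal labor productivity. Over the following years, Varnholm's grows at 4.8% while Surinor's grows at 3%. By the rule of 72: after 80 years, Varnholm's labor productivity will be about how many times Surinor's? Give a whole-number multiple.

Only the 1.8-point difference matters.
72/1.8 ≈ 40.00 years per doubling of the ratio; 80 years gives 2.00 doublings, so ≈ 4×.

approximately 4 times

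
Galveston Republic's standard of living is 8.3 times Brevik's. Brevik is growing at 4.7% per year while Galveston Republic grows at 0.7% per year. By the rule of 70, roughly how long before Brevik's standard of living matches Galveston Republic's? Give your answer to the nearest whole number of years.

What matters is the difference: 4 pp.
Rule of 70 on the gap: the ratio halves every 70/4 ≈ 17.50 years.
An 8.3 times gap takes log₂(8.3) ≈ 3.05 halvings to close: 3.05 × 17.50 ≈ 53 years.

53 years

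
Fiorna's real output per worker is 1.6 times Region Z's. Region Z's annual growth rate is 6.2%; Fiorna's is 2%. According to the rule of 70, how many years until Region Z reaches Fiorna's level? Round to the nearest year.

Region Z gains on Fiorna at 6.2% − 2% = 4.2 points a year.
At that relative rate the gap halves every 70/4.2 ≈ 16.67 years.
A 1.6 times gap takes log₂(1.6) ≈ 0.68 halvings to close: 0.68 × 16.67 ≈ 11 years.

11 years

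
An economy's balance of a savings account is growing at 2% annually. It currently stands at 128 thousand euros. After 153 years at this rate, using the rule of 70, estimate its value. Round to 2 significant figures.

≈ 2600 thousand euros

It doubles every 70/2 ≈ 35.00 years, so 153 years is 4.37 doublings.
2^4.37 ≈ 20.68; 128 × 20.68 ≈ 2600 thousand euros.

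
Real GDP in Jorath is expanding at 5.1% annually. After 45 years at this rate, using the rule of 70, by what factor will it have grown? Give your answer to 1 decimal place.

about 9.7 times

Doubles every ≈ 13.73 years (70/5.1).
45 years is 3.28 doublings; 2^3.28 ≈ 9.7×.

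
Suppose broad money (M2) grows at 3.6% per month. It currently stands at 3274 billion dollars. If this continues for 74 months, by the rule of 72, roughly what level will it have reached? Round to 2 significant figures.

about 43000 billion dollars

Doubling time ≈ 72/3.6 = 20.00 months.
74 months is 74/20.00 ≈ 3.70 doublings, a factor of 2^3.70 ≈ 13.00.
3274 × 13.00 ≈ 43000 billion dollars.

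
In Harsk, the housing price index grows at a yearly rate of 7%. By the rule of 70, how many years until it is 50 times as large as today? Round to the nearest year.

roughly 56 years

Doubling time ≈ 70/7 = 10.00 years.
Reaching 50× takes log₂(50) ≈ 5.64 doublings.
5.64 × 10.00 ≈ 56 years.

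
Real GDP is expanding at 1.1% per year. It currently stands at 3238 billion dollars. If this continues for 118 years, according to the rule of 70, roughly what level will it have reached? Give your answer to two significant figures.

It doubles every 70/1.1 ≈ 63.64 years, so 118 years is 1.85 doublings.
2^1.85 ≈ 3.61; 3238 × 3.61 ≈ 12000 billion dollars.

around 12000 billion dollars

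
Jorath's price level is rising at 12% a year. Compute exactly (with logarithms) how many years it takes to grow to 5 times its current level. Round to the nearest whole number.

t = ln(5) / ln(1 + 0.12) = 1.6094 / 0.113329 ≈ 14.20.
≈ 14 years.

14 years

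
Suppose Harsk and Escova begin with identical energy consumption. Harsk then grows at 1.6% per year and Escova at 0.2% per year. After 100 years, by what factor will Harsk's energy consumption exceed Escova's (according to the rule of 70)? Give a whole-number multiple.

around 4 times

Harsk pulls ahead at 1.4 pp per year, so the ratio doubles every 70/1.4 ≈ 50.00 years.
In 100 years that's 2.00 doublings: 2^2.00 ≈ 4.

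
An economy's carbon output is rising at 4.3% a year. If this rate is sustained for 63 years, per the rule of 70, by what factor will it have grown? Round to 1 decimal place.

Doubling time ≈ 70/4.3 = 16.28 years.
63 years / 16.28 ≈ 3.87 doublings → factor 2^3.87 ≈ 14.6.

about 14.6 times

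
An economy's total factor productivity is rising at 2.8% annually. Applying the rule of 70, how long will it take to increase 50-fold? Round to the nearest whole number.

One doubling takes 70/2.8 = 25.00 years.
50× is log₂ 50 ≈ 5.64 doublings, so ≈ 5.64 × 25.00 = 141 years.

≈ 141 years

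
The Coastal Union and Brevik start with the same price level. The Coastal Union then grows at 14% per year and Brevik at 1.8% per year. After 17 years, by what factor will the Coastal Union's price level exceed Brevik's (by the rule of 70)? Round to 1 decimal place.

the Coastal Union pulls ahead at 12.2 pp per year, so the ratio doubles every 70/12.2 ≈ 5.74 years.
In 17 years that's 2.96 doublings: 2^2.96 ≈ 7.8.

roughly 7.8 times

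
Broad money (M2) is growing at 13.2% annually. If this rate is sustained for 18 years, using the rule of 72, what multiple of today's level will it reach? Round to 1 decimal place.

Doubling time ≈ 72/13.2 = 5.45 years.
18 years / 5.45 ≈ 3.30 doublings → factor 2^3.30 ≈ 9.8.

roughly 9.8 times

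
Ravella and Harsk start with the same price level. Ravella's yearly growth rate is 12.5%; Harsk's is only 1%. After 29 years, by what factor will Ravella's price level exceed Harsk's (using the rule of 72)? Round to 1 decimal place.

around 24.8 times

Rate gap = 12.5% − 1% = 11.5 points.
The ratio doubles every 72/11.5 ≈ 6.26 years.
29/6.26 ≈ 4.63 doublings → ratio ≈ 2^4.63 ≈ 24.8.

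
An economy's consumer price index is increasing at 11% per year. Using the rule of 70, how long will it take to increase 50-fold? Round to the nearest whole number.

approximately 36 years

One doubling takes 70/11 = 6.36 years.
50× is log₂ 50 ≈ 5.64 doublings, so ≈ 5.64 × 6.36 = 36 years.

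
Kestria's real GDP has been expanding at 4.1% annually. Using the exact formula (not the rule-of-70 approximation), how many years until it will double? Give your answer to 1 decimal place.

17.3 years

t = ln(2) / ln(1 + 0.041) = 0.6931 / 0.040182 ≈ 17.25.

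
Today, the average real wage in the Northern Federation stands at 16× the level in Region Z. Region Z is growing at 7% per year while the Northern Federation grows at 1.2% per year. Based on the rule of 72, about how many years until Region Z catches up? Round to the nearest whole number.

around 50 years

The growth-rate gap is 7% − 1.2% = 5.8 percentage points.
So the ratio between them halves every 72/5.8 ≈ 12.41 years.
A 16× gap closes after 4 halvings: 4 × 12.41 ≈ 50 years.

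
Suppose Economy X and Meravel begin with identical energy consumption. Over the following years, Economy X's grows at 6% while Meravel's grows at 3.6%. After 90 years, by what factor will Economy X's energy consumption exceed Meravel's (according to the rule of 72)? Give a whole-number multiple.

≈ 8 times

Only the 2.4-point difference matters.
72/2.4 ≈ 30.00 years per doubling of the ratio; 90 years gives 3.00 doublings, so ≈ 8×.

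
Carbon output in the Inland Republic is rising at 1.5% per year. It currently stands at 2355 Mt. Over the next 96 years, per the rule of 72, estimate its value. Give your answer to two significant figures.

It doubles every 72/1.5 ≈ 48.00 years, so 96 years is 2.00 doublings.
2^2.00 ≈ 4.00; 2355 × 4.00 ≈ 9400 Mt.

roughly 9400 Mt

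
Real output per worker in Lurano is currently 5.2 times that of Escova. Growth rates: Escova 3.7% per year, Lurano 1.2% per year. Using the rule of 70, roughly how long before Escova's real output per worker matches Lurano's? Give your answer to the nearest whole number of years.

around 67 years

What matters is the difference: 2.5 pp.
Rule of 70 on the gap: the ratio halves every 70/2.5 ≈ 28.00 years.
A 5.2 times gap takes log₂(5.2) ≈ 2.38 halvings to close: 2.38 × 28.00 ≈ 67 years.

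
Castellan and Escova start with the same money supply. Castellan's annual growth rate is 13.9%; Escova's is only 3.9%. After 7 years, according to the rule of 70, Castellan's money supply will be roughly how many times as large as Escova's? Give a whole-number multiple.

approximately 2 times

Only the 10-point difference matters.
70/10 ≈ 7.00 years per doubling of the ratio; 7 years gives 1.00 doublings, so ≈ 2×.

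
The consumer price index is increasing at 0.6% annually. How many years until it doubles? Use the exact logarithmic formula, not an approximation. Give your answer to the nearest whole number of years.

116 years

t = ln(2) / ln(1 + 0.006) = 0.6931 / 0.005982 ≈ 115.86.
≈ 116 years.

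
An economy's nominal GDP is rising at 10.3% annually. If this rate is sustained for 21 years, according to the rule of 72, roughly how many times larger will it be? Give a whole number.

72/10.3 ≈ 6.99 years per doubling.
21 years fits 3 doublings: 2^3 = 8.

≈ 8 times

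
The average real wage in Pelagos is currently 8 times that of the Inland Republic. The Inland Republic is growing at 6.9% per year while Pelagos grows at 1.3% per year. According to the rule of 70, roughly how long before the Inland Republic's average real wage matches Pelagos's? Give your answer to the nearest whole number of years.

What matters is the difference: 5.6 pp.
Rule of 70 on the gap: the ratio halves every 70/5.6 ≈ 12.50 years.
An 8 times gap closes after 3 halvings: 3 × 12.50 ≈ 38 years.

38 years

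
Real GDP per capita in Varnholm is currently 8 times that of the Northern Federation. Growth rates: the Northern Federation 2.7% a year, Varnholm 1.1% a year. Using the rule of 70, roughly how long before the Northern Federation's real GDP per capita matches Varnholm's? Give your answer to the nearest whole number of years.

131 years

the Northern Federation gains on Varnholm at 2.7% − 1.1% = 1.6 points a year.
At that relative rate the gap halves every 70/1.6 ≈ 43.75 years.
An 8 times gap closes after 3 halvings: 3 × 43.75 ≈ 131 years.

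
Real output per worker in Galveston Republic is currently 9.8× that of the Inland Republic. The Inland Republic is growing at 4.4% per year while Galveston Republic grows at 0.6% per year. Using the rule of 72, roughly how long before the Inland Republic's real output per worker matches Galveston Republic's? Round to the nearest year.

What matters is the difference: 3.8 pp.
Rule of 72 on the gap: the ratio halves every 72/3.8 ≈ 18.95 years.
A 9.8× gap takes log₂(9.8) ≈ 3.29 halvings to close: 3.29 × 18.95 ≈ 62 years.

around 62 years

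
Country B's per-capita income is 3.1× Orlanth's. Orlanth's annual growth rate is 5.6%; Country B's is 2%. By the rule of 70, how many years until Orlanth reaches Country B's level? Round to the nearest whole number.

≈ 32 years

What matters is the difference: 3.6 pp.
Rule of 70 on the gap: the ratio halves every 70/3.6 ≈ 19.44 years.
A 3.1× gap takes log₂(3.1) ≈ 1.63 halvings to close: 1.63 × 19.44 ≈ 32 years.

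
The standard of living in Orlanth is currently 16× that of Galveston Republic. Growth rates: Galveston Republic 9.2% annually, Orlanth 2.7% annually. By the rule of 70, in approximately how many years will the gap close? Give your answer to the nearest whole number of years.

The growth-rate gap is 9.2% − 2.7% = 6.5 percentage points.
So the ratio between them halves every 70/6.5 ≈ 10.77 years.
A 16× gap closes after 4 halvings: 4 × 10.77 ≈ 43 years.

roughly 43 years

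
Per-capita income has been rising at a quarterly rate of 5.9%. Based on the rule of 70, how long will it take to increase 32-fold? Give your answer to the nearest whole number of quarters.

One doubling takes 70/5.9 = 11.86 quarters.
Getting to 32× needs 5 doublings: 5 × 11.86 ≈ 59 quarters.

approximately 59 quarters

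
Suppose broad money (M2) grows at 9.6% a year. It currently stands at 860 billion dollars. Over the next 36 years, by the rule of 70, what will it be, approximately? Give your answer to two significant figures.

Doubling time ≈ 70/9.6 = 7.29 years.
36 years is 36/7.29 ≈ 4.94 doublings, a factor of 2^4.94 ≈ 30.70.
860 × 30.70 ≈ 26000 billion dollars.

about 26000 billion dollars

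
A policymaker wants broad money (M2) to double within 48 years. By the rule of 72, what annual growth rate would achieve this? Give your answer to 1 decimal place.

72 / 48 ≈ 1.50, so about 1.5% a year.

≈ 1.5%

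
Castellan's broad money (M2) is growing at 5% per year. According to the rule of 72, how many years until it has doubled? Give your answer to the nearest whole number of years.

around 14 years

Doubling time ≈ 72 / 5 = 14.40 years.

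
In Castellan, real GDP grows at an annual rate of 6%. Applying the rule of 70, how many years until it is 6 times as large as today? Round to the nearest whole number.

One doubling takes 70/6 = 11.67 years.
Reaching 6× takes log₂(6) ≈ 2.58 doublings.
2.58 × 11.67 ≈ 30 years.

≈ 30 years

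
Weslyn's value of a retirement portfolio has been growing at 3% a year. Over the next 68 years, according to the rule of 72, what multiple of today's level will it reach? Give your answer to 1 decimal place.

around 7.1 times

Doubles every ≈ 24.00 years (72/3).
68 years is 2.83 doublings; 2^2.83 ≈ 7.1×.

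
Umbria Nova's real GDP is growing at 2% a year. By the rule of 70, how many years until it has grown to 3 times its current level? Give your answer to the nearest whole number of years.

One doubling takes 70/2 = 35.00 years.
Reaching 3× takes log₂(3) ≈ 1.58 doublings.
1.58 × 35.00 ≈ 55 years.

≈ 55 years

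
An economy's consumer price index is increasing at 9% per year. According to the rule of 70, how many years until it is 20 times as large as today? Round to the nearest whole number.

One doubling takes 70/9 = 7.78 years.
Reaching 20× takes log₂(20) ≈ 4.32 doublings.
4.32 × 7.78 ≈ 34 years.

34 years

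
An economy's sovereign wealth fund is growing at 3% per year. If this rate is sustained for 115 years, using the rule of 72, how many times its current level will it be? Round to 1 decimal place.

≈ 27.7 times

Doubles every ≈ 24.00 years (72/3).
115 years is 4.79 doublings; 2^4.79 ≈ 27.7×.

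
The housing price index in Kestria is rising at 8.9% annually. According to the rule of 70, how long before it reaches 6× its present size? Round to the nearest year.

approximately 20 years

At 8.9% it doubles every 70/8.9 ≈ 7.87 years.
Reaching 6× takes log₂(6) ≈ 2.58 doublings.
2.58 × 7.87 ≈ 20 years.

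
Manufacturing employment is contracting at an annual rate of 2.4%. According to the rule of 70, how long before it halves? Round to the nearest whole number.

Halving time ≈ 70 / 2.4 = 29.17 → 29 years.

29 years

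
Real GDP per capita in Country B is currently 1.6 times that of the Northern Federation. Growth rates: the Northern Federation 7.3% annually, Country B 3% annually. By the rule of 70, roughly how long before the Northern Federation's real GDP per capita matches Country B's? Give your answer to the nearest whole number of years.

≈ 11 years

the Northern Federation gains on Country B at 7.3% − 3% = 4.3 points a year.
At that relative rate the gap halves every 70/4.3 ≈ 16.28 years.
A 1.6 times gap takes log₂(1.6) ≈ 0.68 halvings to close: 0.68 × 16.28 ≈ 11 years.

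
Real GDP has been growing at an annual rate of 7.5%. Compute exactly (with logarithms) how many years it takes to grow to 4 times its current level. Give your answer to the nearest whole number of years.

19 years

t = ln(4) / ln(1 + 0.075) = 1.3863 / 0.072321 ≈ 19.17.
≈ 19 years.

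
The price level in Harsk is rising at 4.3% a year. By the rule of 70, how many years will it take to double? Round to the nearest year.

At 4.3%, doubling takes about 70/4.3 = 16.28 years.

≈ 16 years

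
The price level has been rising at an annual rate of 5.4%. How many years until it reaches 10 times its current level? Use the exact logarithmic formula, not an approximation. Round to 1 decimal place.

t = ln(10) / ln(1 + 0.054) = 2.3026 / 0.052592 ≈ 43.78.

43.8 years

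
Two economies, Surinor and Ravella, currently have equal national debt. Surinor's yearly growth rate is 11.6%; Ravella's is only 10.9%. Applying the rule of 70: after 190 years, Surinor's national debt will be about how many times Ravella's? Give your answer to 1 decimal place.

Only the 0.7-point difference matters.
70/0.7 ≈ 100.00 years per doubling of the ratio; 190 years gives 1.90 doublings, so ≈ 3.7×.

roughly 3.7 times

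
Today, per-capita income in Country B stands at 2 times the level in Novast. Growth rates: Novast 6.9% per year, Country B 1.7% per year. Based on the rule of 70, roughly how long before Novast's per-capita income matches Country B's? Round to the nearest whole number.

Novast gains on Country B at 6.9% − 1.7% = 5.2 points a year.
At that relative rate the gap halves every 70/5.2 ≈ 13.46 years.
A 2 times gap closes after 1 halving: 1 × 13.46 ≈ 13 years.

13 years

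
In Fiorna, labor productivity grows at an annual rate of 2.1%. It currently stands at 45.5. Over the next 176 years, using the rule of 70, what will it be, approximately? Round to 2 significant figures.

Doubling time ≈ 70/2.1 = 33.33 years.
176 years is 176/33.33 ≈ 5.28 doublings, a factor of 2^5.28 ≈ 38.85.
45.5 × 38.85 ≈ 1800.

≈ 1800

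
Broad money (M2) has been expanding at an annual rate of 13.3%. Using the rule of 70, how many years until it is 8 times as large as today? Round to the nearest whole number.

around 16 years

At 13.3% it doubles every 70/13.3 ≈ 5.26 years.
Getting to 8× needs 3 doublings: 3 × 5.26 ≈ 16 years.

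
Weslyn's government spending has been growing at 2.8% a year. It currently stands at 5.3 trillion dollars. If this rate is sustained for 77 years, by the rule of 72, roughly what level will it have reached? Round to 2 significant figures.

It doubles every 72/2.8 ≈ 25.71 years, so 77 years is 2.99 doublings.
2^2.99 ≈ 7.94; 5.3 × 7.94 ≈ 42 trillion dollars.

about 42 trillion dollars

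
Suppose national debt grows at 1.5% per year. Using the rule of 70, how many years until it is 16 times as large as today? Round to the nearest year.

approximately 187 years

At 1.5% it doubles every 70/1.5 ≈ 46.67 years.
16 = 2^4, so 4 doublings → 187 years.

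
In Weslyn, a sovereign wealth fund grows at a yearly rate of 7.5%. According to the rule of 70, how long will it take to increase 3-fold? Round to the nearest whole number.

Doubling time ≈ 70/7.5 = 9.33 years.
3× is log₂ 3 ≈ 1.58 doublings, so ≈ 1.58 × 9.33 = 15 years.

roughly 15 years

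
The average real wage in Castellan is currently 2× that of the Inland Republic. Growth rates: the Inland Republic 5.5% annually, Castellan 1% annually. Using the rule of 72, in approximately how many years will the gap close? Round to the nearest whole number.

around 16 years

The growth-rate gap is 5.5% − 1% = 4.5 percentage points.
So the ratio between them halves every 72/4.5 ≈ 16.00 years.
A 2× gap closes after 1 halving: 1 × 16.00 ≈ 16 years.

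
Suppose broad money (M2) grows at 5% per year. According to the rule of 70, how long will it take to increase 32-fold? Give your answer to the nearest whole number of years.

approximately 70 years

At 5% it doubles every 70/5 ≈ 14.00 years.
32× is 5 doublings, so 5 × 14.00 ≈ 70 years.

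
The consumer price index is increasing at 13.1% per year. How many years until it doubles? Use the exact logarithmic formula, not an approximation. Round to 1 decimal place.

5.6 years

t = ln(2) / ln(1 + 0.131) = 0.6931 / 0.123102 ≈ 5.63.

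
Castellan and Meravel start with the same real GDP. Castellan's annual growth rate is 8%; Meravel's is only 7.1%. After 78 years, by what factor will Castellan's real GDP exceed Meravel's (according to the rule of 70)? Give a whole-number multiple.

Rate gap = 8% − 7.1% = 0.9 points.
The ratio doubles every 70/0.9 ≈ 77.78 years.
78/77.78 ≈ 1.00 doublings → ratio ≈ 2^1.00 ≈ 2.

≈ 2 times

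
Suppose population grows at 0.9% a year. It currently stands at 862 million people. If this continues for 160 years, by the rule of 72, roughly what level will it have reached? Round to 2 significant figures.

around 3400 million people

It doubles every 72/0.9 ≈ 80.00 years, so 160 years is 2.00 doublings.
2^2.00 ≈ 4.00; 862 × 4.00 ≈ 3400 million people.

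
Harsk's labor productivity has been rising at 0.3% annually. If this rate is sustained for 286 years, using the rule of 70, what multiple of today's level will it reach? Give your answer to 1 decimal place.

2.3 times

Doubling time ≈ 70/0.3 = 233.33 years.
286 years / 233.33 ≈ 1.23 doublings → factor 2^1.23 ≈ 2.3.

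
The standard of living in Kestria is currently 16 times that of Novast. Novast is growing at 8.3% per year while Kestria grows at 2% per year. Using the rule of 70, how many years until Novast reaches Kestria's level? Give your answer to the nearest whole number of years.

The growth-rate gap is 8.3% − 2% = 6.3 percentage points.
So the ratio between them halves every 70/6.3 ≈ 11.11 years.
A 16 times gap closes after 4 halvings: 4 × 11.11 ≈ 44 years.

around 44 years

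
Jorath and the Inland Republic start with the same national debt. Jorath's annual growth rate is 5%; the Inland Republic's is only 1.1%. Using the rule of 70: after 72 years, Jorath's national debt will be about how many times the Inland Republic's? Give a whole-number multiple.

about 16 times

Rate gap = 5% − 1.1% = 3.9 points.
The ratio doubles every 70/3.9 ≈ 17.95 years.
72/17.95 ≈ 4.01 doublings → ratio ≈ 2^4.01 ≈ 16.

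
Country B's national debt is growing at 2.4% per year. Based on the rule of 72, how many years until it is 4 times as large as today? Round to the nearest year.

about 60 years

At 2.4% it doubles every 72/2.4 ≈ 30.00 years.
4 = 2^2, so 2 doublings → 60 years.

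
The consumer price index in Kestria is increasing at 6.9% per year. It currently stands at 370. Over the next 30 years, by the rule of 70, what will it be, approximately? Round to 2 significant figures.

It doubles every 70/6.9 ≈ 10.14 years, so 30 years is 2.96 doublings.
2^2.96 ≈ 7.78; 370 × 7.78 ≈ 2900.

approximately 2900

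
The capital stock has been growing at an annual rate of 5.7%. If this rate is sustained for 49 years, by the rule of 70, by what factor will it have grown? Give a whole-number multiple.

Doubling time ≈ 70/5.7 = 12.28 years.
49/12.28 ≈ 4 doublings, so about 2^4 = 16×.

around 16 times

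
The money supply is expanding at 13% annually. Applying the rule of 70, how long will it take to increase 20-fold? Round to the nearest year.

At 13% it doubles every 70/13 ≈ 5.38 years.
Reaching 20× takes log₂(20) ≈ 4.32 doublings.
4.32 × 5.38 ≈ 23 years.

23 years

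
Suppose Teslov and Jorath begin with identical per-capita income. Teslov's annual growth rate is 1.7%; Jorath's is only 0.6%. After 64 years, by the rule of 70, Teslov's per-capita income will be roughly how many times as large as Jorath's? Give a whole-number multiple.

≈ 2 times

Teslov pulls ahead at 1.1 pp per year, so the ratio doubles every 70/1.1 ≈ 63.64 years.
In 64 years that's 1.01 doublings: 2^1.01 ≈ 2.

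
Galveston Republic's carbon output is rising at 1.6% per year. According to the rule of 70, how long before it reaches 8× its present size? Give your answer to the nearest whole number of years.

around 131 years

At 1.6% it doubles every 70/1.6 ≈ 43.75 years.
8× is 3 doublings, so 3 × 43.75 ≈ 131 years.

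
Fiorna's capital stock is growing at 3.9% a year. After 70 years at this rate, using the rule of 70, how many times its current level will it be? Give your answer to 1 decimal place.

Doubling time ≈ 70/3.9 = 17.95 years.
70 years / 17.95 ≈ 3.90 doublings → factor 2^3.90 ≈ 14.9.

about 14.9 times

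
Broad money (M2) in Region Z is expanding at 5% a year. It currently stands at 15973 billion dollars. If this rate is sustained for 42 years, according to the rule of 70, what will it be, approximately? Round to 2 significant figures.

about 130000 billion dollars

It doubles every 70/5 ≈ 14.00 years, so 42 years is 3.00 doublings.
2^3.00 ≈ 8.00; 15973 × 8.00 ≈ 130000 billion dollars.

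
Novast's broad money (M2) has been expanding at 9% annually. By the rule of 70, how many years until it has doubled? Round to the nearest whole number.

70/9 ≈ 7.78, so it doubles roughly every 8 years.

8 years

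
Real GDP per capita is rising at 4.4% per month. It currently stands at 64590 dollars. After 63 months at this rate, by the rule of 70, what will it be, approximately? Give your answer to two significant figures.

Doubling time ≈ 70/4.4 = 15.91 months.
63 months is 63/15.91 ≈ 3.96 doublings, a factor of 2^3.96 ≈ 15.56.
64590 × 15.56 ≈ 1000000 dollars.

around 1000000 dollars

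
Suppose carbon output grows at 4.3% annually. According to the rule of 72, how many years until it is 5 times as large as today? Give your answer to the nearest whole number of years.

One doubling takes 72/4.3 = 16.74 years.
Reaching 5× takes log₂(5) ≈ 2.32 doublings.
2.32 × 16.74 ≈ 39 years.

≈ 39 years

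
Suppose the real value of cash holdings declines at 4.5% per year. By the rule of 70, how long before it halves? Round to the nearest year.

Halving time ≈ 70 / 4.5 = 15.56 → 16 years.

about 16 years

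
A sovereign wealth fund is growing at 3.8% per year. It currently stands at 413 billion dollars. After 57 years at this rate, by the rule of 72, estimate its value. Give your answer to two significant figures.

Doubling time ≈ 72/3.8 = 18.95 years.
57 years is 57/18.95 ≈ 3.01 doublings, a factor of 2^3.01 ≈ 8.06.
413 × 8.06 ≈ 3300 billion dollars.

3300 billion dollars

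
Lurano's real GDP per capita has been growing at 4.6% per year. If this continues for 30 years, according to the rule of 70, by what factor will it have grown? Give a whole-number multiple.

around 4 times

70/4.6 ≈ 15.22 years per doubling.
30 years fits 2 doublings: 2^2 = 4.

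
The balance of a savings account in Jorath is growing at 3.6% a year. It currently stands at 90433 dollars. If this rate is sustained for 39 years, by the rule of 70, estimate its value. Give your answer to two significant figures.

It doubles every 70/3.6 ≈ 19.44 years, so 39 years is 2.01 doublings.
2^2.01 ≈ 4.03; 90433 × 4.03 ≈ 360000 dollars.

roughly 360000 dollars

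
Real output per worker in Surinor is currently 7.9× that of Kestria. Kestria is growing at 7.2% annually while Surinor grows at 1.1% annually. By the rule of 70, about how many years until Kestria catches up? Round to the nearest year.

What matters is the difference: 6.1 pp.
Rule of 70 on the gap: the ratio halves every 70/6.1 ≈ 11.48 years.
A 7.9× gap takes log₂(7.9) ≈ 2.98 halvings to close: 2.98 × 11.48 ≈ 34 years.

about 34 years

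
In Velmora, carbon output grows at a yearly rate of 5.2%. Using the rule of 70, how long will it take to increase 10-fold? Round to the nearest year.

One doubling takes 70/5.2 = 13.46 years.
Reaching 10× takes log₂(10) ≈ 3.32 doublings.
3.32 × 13.46 ≈ 45 years.

45 years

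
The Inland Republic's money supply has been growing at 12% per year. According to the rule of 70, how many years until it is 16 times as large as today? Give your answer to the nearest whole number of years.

around 23 years

One doubling takes 70/12 = 5.83 years.
16 = 2^4, so 4 doublings → 23 years.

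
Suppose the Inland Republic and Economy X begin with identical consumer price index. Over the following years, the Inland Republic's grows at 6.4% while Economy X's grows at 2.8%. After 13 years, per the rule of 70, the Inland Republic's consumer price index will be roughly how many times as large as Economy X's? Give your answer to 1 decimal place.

roughly 1.6 times

the Inland Republic pulls ahead at 3.6 pp per year, so the ratio doubles every 70/3.6 ≈ 19.44 years.
In 13 years that's 0.67 doublings: 2^0.67 ≈ 1.6.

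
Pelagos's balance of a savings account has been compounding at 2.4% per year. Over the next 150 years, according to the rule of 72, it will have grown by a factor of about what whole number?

roughly 32 times

Doubling time ≈ 72/2.4 = 30.00 years.
150/30.00 ≈ 5 doublings, so about 2^5 = 32×.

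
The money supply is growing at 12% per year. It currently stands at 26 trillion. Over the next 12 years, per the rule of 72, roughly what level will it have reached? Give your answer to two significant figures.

Doubling time ≈ 72/12 = 6.00 years.
12 years is 12/6.00 ≈ 2.00 doublings, a factor of 2^2.00 ≈ 4.00.
26 × 4.00 ≈ 100 trillion.

≈ 100 trillion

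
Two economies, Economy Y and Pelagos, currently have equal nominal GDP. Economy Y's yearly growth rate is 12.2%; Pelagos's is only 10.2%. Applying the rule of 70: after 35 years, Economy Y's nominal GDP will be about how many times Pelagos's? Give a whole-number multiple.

Rate gap = 12.2% − 10.2% = 2 points.
The ratio doubles every 70/2 ≈ 35.00 years.
35/35.00 ≈ 1.00 doublings → ratio ≈ 2^1.00 ≈ 2.

about 2 times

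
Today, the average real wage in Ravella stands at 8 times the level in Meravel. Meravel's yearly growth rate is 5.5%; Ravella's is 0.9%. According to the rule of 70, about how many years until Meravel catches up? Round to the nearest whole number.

What matters is the difference: 4.6 pp.
Rule of 70 on the gap: the ratio halves every 70/4.6 ≈ 15.22 years.
An 8 times gap closes after 3 halvings: 3 × 15.22 ≈ 46 years.

≈ 46 years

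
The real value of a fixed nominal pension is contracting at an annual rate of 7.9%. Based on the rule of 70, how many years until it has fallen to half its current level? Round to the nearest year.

The rule works in reverse for decay: 70/7.9 ≈ 8.86 years to halve.

roughly 9 years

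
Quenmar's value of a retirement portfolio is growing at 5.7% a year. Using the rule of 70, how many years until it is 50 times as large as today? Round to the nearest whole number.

One doubling takes 70/5.7 = 12.28 years.
Reaching 50× takes log₂(50) ≈ 5.64 doublings.
5.64 × 12.28 ≈ 69 years.

around 69 years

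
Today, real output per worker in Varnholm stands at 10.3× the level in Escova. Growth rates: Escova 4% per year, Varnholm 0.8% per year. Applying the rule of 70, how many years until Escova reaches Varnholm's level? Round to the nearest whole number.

around 74 years

Escova gains on Varnholm at 4% − 0.8% = 3.2 points a year.
At that relative rate the gap halves every 70/3.2 ≈ 21.88 years.
A 10.3× gap takes log₂(10.3) ≈ 3.36 halvings to close: 3.36 × 21.88 ≈ 74 years.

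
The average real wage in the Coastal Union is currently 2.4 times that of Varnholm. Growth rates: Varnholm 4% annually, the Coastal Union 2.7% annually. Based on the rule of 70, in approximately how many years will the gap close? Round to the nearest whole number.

Varnholm gains on the Coastal Union at 4% − 2.7% = 1.3 points a year.
At that relative rate the gap halves every 70/1.3 ≈ 53.85 years.
A 2.4 times gap takes log₂(2.4) ≈ 1.26 halvings to close: 1.26 × 53.85 ≈ 68 years.

68 years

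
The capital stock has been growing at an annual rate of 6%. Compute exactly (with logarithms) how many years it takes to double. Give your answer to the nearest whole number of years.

12 years

t = ln(2) / ln(1 + 0.06) = 0.6931 / 0.058269 ≈ 11.89.
≈ 12 years.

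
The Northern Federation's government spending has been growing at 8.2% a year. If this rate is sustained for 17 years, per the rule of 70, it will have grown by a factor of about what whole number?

≈ 4 times

70/8.2 ≈ 8.54 years per doubling.
17 years fits 2 doublings: 2^2 = 4.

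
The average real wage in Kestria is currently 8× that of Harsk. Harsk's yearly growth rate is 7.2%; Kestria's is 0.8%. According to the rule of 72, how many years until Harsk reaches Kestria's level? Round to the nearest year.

The growth-rate gap is 7.2% − 0.8% = 6.4 percentage points.
So the ratio between them halves every 72/6.4 ≈ 11.25 years.
An 8× gap closes after 3 halvings: 3 × 11.25 ≈ 34 years.

roughly 34 years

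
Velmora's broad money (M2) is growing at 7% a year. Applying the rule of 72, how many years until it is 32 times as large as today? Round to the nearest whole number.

approximately 51 years

One doubling takes 72/7 = 10.29 years.
32× is 5 doublings, so 5 × 10.29 ≈ 51 years.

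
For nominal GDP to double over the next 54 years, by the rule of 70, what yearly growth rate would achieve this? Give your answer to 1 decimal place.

70 / 54 ≈ 1.30, so about 1.3% per year.

around 1.3%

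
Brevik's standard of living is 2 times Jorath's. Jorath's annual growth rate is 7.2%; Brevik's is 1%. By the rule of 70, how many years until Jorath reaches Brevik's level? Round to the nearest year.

The growth-rate gap is 7.2% − 1% = 6.2 percentage points.
So the ratio between them halves every 70/6.2 ≈ 11.29 years.
A 2 times gap closes after 1 halving: 1 × 11.29 ≈ 11 years.

roughly 11 years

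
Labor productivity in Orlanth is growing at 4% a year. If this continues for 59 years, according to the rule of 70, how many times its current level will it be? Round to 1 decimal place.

about 10.3 times

Doubling time ≈ 70/4 = 17.50 years.
59 years / 17.50 ≈ 3.37 doublings → factor 2^3.37 ≈ 10.3.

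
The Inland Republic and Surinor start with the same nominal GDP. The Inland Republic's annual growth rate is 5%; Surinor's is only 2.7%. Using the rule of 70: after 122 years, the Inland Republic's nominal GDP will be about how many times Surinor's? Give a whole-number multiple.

the Inland Republic pulls ahead at 2.3 pp per year, so the ratio doubles every 70/2.3 ≈ 30.43 years.
In 122 years that's 4.01 doublings: 2^4.01 ≈ 16.

about 16 times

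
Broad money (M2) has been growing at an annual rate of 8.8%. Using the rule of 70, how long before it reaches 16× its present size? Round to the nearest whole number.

around 32 years

Doubling time ≈ 70/8.8 = 7.95 years.
16 = 2^4, so 4 doublings → 32 years.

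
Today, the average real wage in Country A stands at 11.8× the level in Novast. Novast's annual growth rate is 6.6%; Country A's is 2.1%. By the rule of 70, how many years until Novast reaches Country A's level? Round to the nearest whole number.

What matters is the difference: 4.5 pp.
Rule of 70 on the gap: the ratio halves every 70/4.5 ≈ 15.56 years.
An 11.8× gap takes log₂(11.8) ≈ 3.56 halvings to close: 3.56 × 15.56 ≈ 55 years.

about 55 years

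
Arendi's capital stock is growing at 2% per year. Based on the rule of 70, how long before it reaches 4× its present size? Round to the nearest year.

Doubling time ≈ 70/2 = 35.00 years.
4 = 2^2, so 2 doublings → 70 years.

approximately 70 years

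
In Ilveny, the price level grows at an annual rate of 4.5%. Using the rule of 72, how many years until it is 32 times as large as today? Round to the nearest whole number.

One doubling takes 72/4.5 = 16.00 years.
32× is 5 doublings, so 5 × 16.00 ≈ 80 years.

approximately 80 years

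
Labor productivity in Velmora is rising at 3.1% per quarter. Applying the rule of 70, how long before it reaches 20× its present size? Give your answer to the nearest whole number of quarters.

≈ 98 quarters

One doubling takes 70/3.1 = 22.58 quarters.
Reaching 20× takes log₂(20) ≈ 4.32 doublings.
4.32 × 22.58 ≈ 98 quarters.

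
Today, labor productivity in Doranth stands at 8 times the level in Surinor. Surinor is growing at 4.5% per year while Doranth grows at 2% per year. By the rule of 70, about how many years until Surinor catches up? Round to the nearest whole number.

about 84 years

What matters is the difference: 2.5 pp.
Rule of 70 on the gap: the ratio halves every 70/2.5 ≈ 28.00 years.
An 8 times gap closes after 3 halvings: 3 × 28.00 ≈ 84 years.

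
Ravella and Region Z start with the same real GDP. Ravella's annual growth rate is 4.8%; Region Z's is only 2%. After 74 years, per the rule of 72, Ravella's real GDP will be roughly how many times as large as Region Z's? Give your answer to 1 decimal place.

≈ 7.4 times

Ravella pulls ahead at 2.8 pp per year, so the ratio doubles every 72/2.8 ≈ 25.71 years.
In 74 years that's 2.88 doublings: 2^2.88 ≈ 7.4.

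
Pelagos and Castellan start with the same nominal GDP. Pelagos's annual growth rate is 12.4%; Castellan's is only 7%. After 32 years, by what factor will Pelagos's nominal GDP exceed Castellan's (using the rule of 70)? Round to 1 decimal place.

about 5.5 times

Rate gap = 12.4% − 7% = 5.4 points.
The ratio doubles every 70/5.4 ≈ 12.96 years.
32/12.96 ≈ 2.47 doublings → ratio ≈ 2^2.47 ≈ 5.5.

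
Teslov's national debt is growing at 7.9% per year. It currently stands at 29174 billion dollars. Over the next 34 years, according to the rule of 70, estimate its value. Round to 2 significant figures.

It doubles every 70/7.9 ≈ 8.86 years, so 34 years is 3.84 doublings.
2^3.84 ≈ 14.32; 29174 × 14.32 ≈ 420000 billion dollars.

≈ 420000 billion dollars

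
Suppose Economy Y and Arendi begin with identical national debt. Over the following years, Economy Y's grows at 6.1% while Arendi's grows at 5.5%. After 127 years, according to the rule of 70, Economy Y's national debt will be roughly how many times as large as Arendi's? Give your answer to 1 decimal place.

Economy Y pulls ahead at 0.6 pp per year, so the ratio doubles every 70/0.6 ≈ 116.67 years.
In 127 years that's 1.09 doublings: 2^1.09 ≈ 2.1.

≈ 2.1 times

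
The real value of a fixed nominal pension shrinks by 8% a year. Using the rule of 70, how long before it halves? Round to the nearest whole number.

around 9 years

Halving time ≈ 70 / 8 = 8.75 → 9 years.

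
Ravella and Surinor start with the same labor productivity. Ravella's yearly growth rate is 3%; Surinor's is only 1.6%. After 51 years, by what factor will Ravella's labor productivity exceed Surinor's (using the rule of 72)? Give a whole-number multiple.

roughly 2 times

Rate gap = 3% − 1.6% = 1.4 points.
The ratio doubles every 72/1.4 ≈ 51.43 years.
51/51.43 ≈ 0.99 doublings → ratio ≈ 2^0.99 ≈ 2.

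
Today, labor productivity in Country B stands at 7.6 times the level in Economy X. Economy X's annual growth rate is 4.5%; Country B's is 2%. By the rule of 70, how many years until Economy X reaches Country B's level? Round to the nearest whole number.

The growth-rate gap is 4.5% − 2% = 2.5 percentage points.
So the ratio between them halves every 70/2.5 ≈ 28.00 years.
A 7.6 times gap takes log₂(7.6) ≈ 2.93 halvings to close: 2.93 × 28.00 ≈ 82 years.

about 82 years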